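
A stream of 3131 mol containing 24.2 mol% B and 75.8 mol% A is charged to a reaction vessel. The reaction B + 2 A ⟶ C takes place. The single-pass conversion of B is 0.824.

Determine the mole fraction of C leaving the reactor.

0.332

B reacted = 0.824 × 757.7 = 624.3 mol; ν_B = −1, so ξ = 624.3/1 = 624.3 mol.
Outlet amounts (n = n₀ + ν ξ):
  B: 757.7 − 1(624.3) = 133.4
  A: 2373 − 2(624.3) = 1125
  C: 0 + 1(624.3) = 624.3
Total out = 1882 mol; y_C = 624.3 / 1882 = 0.3317.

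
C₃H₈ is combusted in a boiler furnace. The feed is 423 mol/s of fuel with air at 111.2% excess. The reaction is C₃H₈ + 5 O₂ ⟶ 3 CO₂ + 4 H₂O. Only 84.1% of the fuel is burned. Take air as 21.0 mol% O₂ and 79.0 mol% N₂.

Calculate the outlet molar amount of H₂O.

1420 mol/s

Stoichiometric O₂ = 5 × 423 = 2115 mol/s; O₂ fed = 2115 × 2.112 = 4467 mol/s.
N₂ fed = 4467 × 79/21 = 16800 mol/s.
Fuel reacted = 0.841 × 423 → ξ = 355.7 mol/s.
Outlet (n = n₀ + ν ξ):
  C₃H₈: 423 − 1(355.7) = 67.26
  O₂: 4467 − 5(355.7) = 2688
  N₂: 16800 (inert)
  CO₂: 0 + 3(355.7) = 1067
  H₂O: 0 + 4(355.7) = 1423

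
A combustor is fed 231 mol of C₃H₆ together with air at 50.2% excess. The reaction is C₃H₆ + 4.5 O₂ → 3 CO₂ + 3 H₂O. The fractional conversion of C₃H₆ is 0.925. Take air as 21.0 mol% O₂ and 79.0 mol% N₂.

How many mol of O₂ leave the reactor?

600 mol

Stoichiometric O₂ = 4.5 × 231 = 1040 mol; O₂ fed = 1040 × 1.502 = 1561 mol.
N₂ fed = 1561 × 79/21 = 5874 mol.
Fuel reacted = 0.925 × 231 → ξ = 213.7 mol.
Outlet (n = n₀ + ν ξ):
  C₃H₆: 231 − 1(213.7) = 17.32
  O₂: 1561 − 4.5(213.7) = 599.8
  N₂: 5874 (inert)
  CO₂: 0 + 3(213.7) = 641
  H₂O: 0 + 3(213.7) = 641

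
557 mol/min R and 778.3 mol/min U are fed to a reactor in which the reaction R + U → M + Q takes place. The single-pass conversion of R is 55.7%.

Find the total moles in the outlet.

1340 mol/min

R reacted = 0.557 × 557 = 310.2 mol/min; ν_R = −1, so ξ = 310.2/1 = 310.2 mol/min.
Outlet amounts (n = n₀ + ν ξ):
  R: 557 − 1(310.2) = 246.8
  U: 778.3 − 1(310.2) = 468.1
  M: 0 + 1(310.2) = 310.2
  Q: 0 + 1(310.2) = 310.2
Total out = 246.8 + 468.1 + 310.2 + 310.2 = 1335 mol/min.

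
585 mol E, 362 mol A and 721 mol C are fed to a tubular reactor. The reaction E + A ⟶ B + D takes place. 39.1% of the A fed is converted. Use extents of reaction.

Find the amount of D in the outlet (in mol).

142 mol

A reacted = 0.391 × 362 = 141.5 mol; ν_A = −1, so ξ = 141.5/1 = 141.5 mol.
Outlet amounts (n = n₀ + ν ξ):
  E: 585 − 1(141.5) = 443.5
  A: 362 − 1(141.5) = 220.5
  B: 0 + 1(141.5) = 141.5
  D: 0 + 1(141.5) = 141.5
  C: 721 (inert)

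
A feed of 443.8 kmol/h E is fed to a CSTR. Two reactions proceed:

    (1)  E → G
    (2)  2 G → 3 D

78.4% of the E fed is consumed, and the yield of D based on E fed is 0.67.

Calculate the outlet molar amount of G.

150 kmol/h

Conversion of E: E consumed = 1ξ₁ = 0.784 × 443.8 → ξ₁ = 347.9 kmol/h.
Yield of D: 3ξ₂ / 443.8 = 0.67 → ξ₂ = 99.12 kmol/h.
Outlet amounts (n = n₀ + Σ ν·ξ):
  E: 443.8 − 1(347.9) = 95.86
  G: 0 + 1(347.9) − 2(99.12) = 149.7
  D: 0 + 3(99.12) = 297.3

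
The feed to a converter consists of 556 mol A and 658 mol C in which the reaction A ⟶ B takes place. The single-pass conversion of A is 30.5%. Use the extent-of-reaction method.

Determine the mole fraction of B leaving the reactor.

A reacted = 0.305 × 556 = 169.6 mol; ν_A = −1, so ξ = 169.6/1 = 169.6 mol.
Outlet amounts (n = n₀ + ν ξ):
  A: 556 − 1(169.6) = 386.4
  B: 0 + 1(169.6) = 169.6
  C: 658 (inert)
Total out = 1214 mol; y_B = 169.6 / 1214 = 0.1397.

0.14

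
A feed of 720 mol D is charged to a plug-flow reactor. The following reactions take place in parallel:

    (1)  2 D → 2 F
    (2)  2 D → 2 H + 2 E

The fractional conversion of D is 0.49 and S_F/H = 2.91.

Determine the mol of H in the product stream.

90.2 mol

Conversion of D: D consumed = 0.49 × 720 = 352.8 mol = 2ξ₁ + 2ξ₂.
Selectivity: 2ξ₁ / (2ξ₂) = 2.91 → ξ₁ = 2.91 ξ₂.
Substitute: (2·2.91 + 2) ξ₂ = 352.8 → ξ₂ = 45.12 mol, ξ₁ = 131.3 mol.
Outlet amounts (n = n₀ + Σ ν·ξ):
  D: 720 − 2(131.3) − 2(45.12) = 367.2
  F: 0 + 2(131.3) = 262.6
  H: 0 + 2(45.12) = 90.23
  E: 0 + 2(45.12) = 90.23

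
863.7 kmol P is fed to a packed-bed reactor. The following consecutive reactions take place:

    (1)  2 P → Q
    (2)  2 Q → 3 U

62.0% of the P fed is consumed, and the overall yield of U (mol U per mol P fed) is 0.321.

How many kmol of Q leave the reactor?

82.9 kmol

Conversion of P: P consumed = 2ξ₁ = 0.62 × 863.7 → ξ₁ = 267.7 kmol.
Yield of U: 3ξ₂ / 863.7 = 0.321 → ξ₂ = 92.42 kmol.
Outlet amounts (n = n₀ + Σ ν·ξ):
  P: 863.7 − 2(267.7) = 328.2
  Q: 0 + 1(267.7) − 2(92.42) = 82.92
  U: 0 + 3(92.42) = 277.2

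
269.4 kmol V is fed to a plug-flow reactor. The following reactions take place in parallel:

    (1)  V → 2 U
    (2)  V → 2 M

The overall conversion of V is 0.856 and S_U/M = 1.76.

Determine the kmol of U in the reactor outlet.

Conversion of V: V consumed = 0.856 × 269.4 = 230.6 kmol = 1ξ₁ + 1ξ₂.
Selectivity: 2ξ₁ / (2ξ₂) = 1.76 → ξ₁ = 1.76 ξ₂.
Substitute: (1·1.76 + 1) ξ₂ = 230.6 → ξ₂ = 83.55 kmol, ξ₁ = 147.1 kmol.
Outlet amounts (n = n₀ + Σ ν·ξ):
  V: 269.4 − 1(147.1) − 1(83.55) = 38.79
  U: 0 + 2(147.1) = 294.1
  M: 0 + 2(83.55) = 167.1

294 kmol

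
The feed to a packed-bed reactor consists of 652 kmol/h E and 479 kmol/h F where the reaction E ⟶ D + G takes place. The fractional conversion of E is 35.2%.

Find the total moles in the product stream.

E reacted = 0.352 × 652 = 229.5 kmol/h; ν_E = −1, so ξ = 229.5/1 = 229.5 kmol/h.
Outlet amounts (n = n₀ + ν ξ):
  E: 652 − 1(229.5) = 422.5
  D: 0 + 1(229.5) = 229.5
  G: 0 + 1(229.5) = 229.5
  F: 479 (inert)
Total out = 422.5 + 229.5 + 229.5 + 479 = 1361 kmol/h.

1360 kmol/h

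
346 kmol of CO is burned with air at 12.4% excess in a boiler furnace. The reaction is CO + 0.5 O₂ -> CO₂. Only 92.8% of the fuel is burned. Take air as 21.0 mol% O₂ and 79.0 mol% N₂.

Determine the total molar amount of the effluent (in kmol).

1110 kmol

Stoichiometric O₂ = 0.5 × 346 = 173 kmol; O₂ fed = 173 × 1.124 = 194.5 kmol.
N₂ fed = 194.5 × 79/21 = 731.5 kmol.
Fuel reacted = 0.928 × 346 → ξ = 321.1 kmol.
Outlet (n = n₀ + ν ξ):
  CO: 346 − 1(321.1) = 24.91
  O₂: 194.5 − 0.5(321.1) = 33.91
  N₂: 731.5 (inert)
  CO₂: 0 + 1(321.1) = 321.1
Total out = 24.91 + 33.91 + 731.5 + 321.1 = 1111 kmol.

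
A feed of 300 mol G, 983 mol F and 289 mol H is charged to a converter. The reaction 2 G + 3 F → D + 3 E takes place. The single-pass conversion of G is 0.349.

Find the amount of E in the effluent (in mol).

G reacted = 0.349 × 300 = 104.7 mol; ν_G = −2, so ξ = 104.7/2 = 52.35 mol.
Outlet amounts (n = n₀ + ν ξ):
  G: 300 − 2(52.35) = 195.3
  F: 983 − 3(52.35) = 826
  D: 0 + 1(52.35) = 52.35
  E: 0 + 3(52.35) = 157
  H: 289 (inert)

157 mol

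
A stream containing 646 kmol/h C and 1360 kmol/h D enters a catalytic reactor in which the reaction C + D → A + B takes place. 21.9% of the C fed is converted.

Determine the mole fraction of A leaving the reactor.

C reacted = 0.219 × 646 = 141.5 kmol/h; ν_C = −1, so ξ = 141.5/1 = 141.5 kmol/h.
Outlet amounts (n = n₀ + ν ξ):
  C: 646 − 1(141.5) = 504.5
  D: 1360 − 1(141.5) = 1219
  A: 0 + 1(141.5) = 141.5
  B: 0 + 1(141.5) = 141.5
Total out = 2006 kmol/h; y_A = 141.5 / 2006 = 0.07053.

0.0705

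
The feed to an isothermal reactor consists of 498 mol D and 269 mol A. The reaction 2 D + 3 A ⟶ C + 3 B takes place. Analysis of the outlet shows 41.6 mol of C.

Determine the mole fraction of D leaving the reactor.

0.572

For C: n = n₀ + 1ξ → 41.6 = 0 + 1ξ, giving ξ = 41.6 mol.
Outlet amounts (n = n₀ + ν ξ):
  D: 498 − 2(41.6) = 414.8
  A: 269 − 3(41.6) = 144.2
  C: 0 + 1(41.6) = 41.6
  B: 0 + 3(41.6) = 124.8
Total out = 725.4 mol; y_D = 414.8 / 725.4 = 0.5718.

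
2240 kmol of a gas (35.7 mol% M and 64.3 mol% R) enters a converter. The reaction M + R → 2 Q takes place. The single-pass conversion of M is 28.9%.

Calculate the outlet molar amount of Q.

462 kmol

M reacted = 0.289 × 799.7 = 231.1 kmol; ν_M = −1, so ξ = 231.1/1 = 231.1 kmol.
Outlet amounts (n = n₀ + ν ξ):
  M: 799.7 − 1(231.1) = 568.6
  R: 1440 − 1(231.1) = 1209
  Q: 0 + 2(231.1) = 462.2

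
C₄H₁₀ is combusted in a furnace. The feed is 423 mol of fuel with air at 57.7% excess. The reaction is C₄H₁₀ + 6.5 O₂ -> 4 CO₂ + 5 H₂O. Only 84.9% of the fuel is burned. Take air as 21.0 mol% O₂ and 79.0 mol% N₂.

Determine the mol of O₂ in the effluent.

Stoichiometric O₂ = 6.5 × 423 = 2750 mol; O₂ fed = 2750 × 1.577 = 4336 mol.
N₂ fed = 4336 × 79/21 = 16310 mol.
Fuel reacted = 0.849 × 423 → ξ = 359.1 mol.
Outlet (n = n₀ + ν ξ):
  C₄H₁₀: 423 − 1(359.1) = 63.87
  O₂: 4336 − 6.5(359.1) = 2002
  N₂: 16310 (inert)
  CO₂: 0 + 4(359.1) = 1437
  H₂O: 0 + 5(359.1) = 1796

2000 mol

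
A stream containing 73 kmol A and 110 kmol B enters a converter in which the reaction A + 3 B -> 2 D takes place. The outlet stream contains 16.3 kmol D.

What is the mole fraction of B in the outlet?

0.513

For D: n = n₀ + 2ξ → 16.3 = 0 + 2ξ, giving ξ = 8.15 kmol.
Outlet amounts (n = n₀ + ν ξ):
  A: 73 − 1(8.15) = 64.85
  B: 110 − 3(8.15) = 85.55
  D: 0 + 2(8.15) = 16.3
Total out = 166.7 kmol; y_B = 85.55 / 166.7 = 0.5132.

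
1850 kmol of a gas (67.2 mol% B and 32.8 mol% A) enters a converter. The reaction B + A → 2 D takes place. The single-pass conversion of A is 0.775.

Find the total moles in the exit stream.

1850 kmol

A reacted = 0.775 × 606.8 = 470.3 kmol; ν_A = −1, so ξ = 470.3/1 = 470.3 kmol.
Outlet amounts (n = n₀ + ν ξ):
  B: 1243 − 1(470.3) = 772.9
  A: 606.8 − 1(470.3) = 136.5
  D: 0 + 2(470.3) = 940.5
Total out = 772.9 + 136.5 + 940.5 = 1850 kmol.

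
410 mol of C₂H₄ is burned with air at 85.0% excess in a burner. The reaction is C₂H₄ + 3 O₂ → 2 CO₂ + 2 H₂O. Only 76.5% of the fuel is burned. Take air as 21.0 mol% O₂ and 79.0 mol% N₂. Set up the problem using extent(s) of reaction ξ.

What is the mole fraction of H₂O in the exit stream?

0.0558

Stoichiometric O₂ = 3 × 410 = 1230 mol; O₂ fed = 1230 × 1.850 = 2276 mol.
N₂ fed = 2276 × 79/21 = 8560 mol.
Fuel reacted = 0.765 × 410 → ξ = 313.6 mol.
Outlet (n = n₀ + ν ξ):
  C₂H₄: 410 − 1(313.6) = 96.35
  O₂: 2276 − 3(313.6) = 1335
  N₂: 8560 (inert)
  CO₂: 0 + 2(313.6) = 627.3
  H₂O: 0 + 2(313.6) = 627.3
Total out = 11250 mol; y_H₂O = 627.3 / 11250 = 0.05578.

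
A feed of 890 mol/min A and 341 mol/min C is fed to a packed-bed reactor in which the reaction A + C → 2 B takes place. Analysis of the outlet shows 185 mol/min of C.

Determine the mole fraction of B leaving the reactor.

0.253

For C: n = n₀ − 1ξ → 185 = 341 − 1ξ, giving ξ = 156 mol/min.
Outlet amounts (n = n₀ + ν ξ):
  A: 890 − 1(156) = 734
  C: 341 − 1(156) = 185
  B: 0 + 2(156) = 312
Total out = 1231 mol/min; y_B = 312 / 1231 = 0.2535.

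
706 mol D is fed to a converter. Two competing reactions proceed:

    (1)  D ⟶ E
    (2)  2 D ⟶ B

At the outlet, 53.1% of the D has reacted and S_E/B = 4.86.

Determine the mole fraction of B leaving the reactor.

Conversion of D: D consumed = 0.531 × 706 = 374.9 mol = 1ξ₁ + 2ξ₂.
Selectivity: 1ξ₁ / (1ξ₂) = 4.86 → ξ₁ = 4.86 ξ₂.
Substitute: (1·4.86 + 2) ξ₂ = 374.9 → ξ₂ = 54.65 mol, ξ₁ = 265.6 mol.
Outlet amounts (n = n₀ + Σ ν·ξ):
  D: 706 − 1(265.6) − 2(54.65) = 331.1
  E: 0 + 1(265.6) = 265.6
  B: 0 + 1(54.65) = 54.65
Total out = 651.4 mol; y_B = 54.65 / 651.4 = 0.0839.

0.0839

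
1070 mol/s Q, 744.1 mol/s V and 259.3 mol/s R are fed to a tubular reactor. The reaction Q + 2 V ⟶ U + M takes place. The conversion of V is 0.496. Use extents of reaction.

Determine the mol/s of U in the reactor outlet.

V reacted = 0.496 × 744.1 = 369.1 mol/s; ν_V = −2, so ξ = 369.1/2 = 184.5 mol/s.
Outlet amounts (n = n₀ + ν ξ):
  Q: 1070 − 1(184.5) = 885.5
  V: 744.1 − 2(184.5) = 375
  U: 0 + 1(184.5) = 184.5
  M: 0 + 1(184.5) = 184.5
  R: 259.3 (inert)

185 mol/s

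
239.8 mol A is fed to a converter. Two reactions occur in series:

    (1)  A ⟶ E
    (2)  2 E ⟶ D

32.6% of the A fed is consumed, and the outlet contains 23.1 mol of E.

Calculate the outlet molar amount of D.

Conversion of A: A consumed = 1ξ₁ = 0.326 × 239.8 → ξ₁ = 78.17 mol.
E balance: n_E = 0 + 1ξ₁ − 2ξ₂ = 23.1 → ξ₂ = (1·78.17 − 23.1)/2 = 27.54 mol.
Outlet amounts (n = n₀ + Σ ν·ξ):
  A: 239.8 − 1(78.17) = 161.6
  E: 0 + 1(78.17) − 2(27.54) = 23.1
  D: 0 + 1(27.54) = 27.54

27.5 mol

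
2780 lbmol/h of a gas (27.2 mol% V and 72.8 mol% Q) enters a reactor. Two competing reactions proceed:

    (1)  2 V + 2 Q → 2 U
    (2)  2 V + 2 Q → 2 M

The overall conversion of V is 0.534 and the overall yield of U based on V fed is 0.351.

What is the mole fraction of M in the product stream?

0.0582

Yield of U: 2ξ₁ / 756.2 = 0.351 → ξ₁ = 132.7 lbmol/h.
Conversion of V: 2ξ₁ + 2ξ₂ = 0.534 × 756.2 = 403.8 → ξ₂ = 69.19 lbmol/h.
Outlet amounts (n = n₀ + Σ ν·ξ):
  V: 756.2 − 2(132.7) − 2(69.19) = 352.4
  Q: 2024 − 2(132.7) − 2(69.19) = 1620
  U: 0 + 2(132.7) = 265.4
  M: 0 + 2(69.19) = 138.4
Total out = 2376 lbmol/h; y_M = 138.4 / 2376 = 0.05823.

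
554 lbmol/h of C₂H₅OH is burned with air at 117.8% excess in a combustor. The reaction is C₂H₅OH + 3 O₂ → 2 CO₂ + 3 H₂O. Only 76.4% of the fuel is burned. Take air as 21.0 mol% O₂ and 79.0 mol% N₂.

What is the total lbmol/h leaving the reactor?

Stoichiometric O₂ = 3 × 554 = 1662 lbmol/h; O₂ fed = 1662 × 2.178 = 3620 lbmol/h.
N₂ fed = 3620 × 79/21 = 13620 lbmol/h.
Fuel reacted = 0.764 × 554 → ξ = 423.3 lbmol/h.
Outlet (n = n₀ + ν ξ):
  C₂H₅OH: 554 − 1(423.3) = 130.7
  O₂: 3620 − 3(423.3) = 2350
  N₂: 13620 (inert)
  CO₂: 0 + 2(423.3) = 846.5
  H₂O: 0 + 3(423.3) = 1270
Total out = 130.7 + 2350 + 13620 + 846.5 + 1270 = 18210 lbmol/h.

18200 lbmol/h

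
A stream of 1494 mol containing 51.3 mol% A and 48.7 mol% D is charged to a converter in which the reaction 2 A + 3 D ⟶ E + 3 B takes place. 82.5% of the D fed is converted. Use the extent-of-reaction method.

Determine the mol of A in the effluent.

366 mol

D reacted = 0.825 × 727.6 = 600.3 mol; ν_D = −3, so ξ = 600.3/3 = 200.1 mol.
Outlet amounts (n = n₀ + ν ξ):
  A: 766.4 − 2(200.1) = 366.3
  D: 727.6 − 3(200.1) = 127.3
  E: 0 + 1(200.1) = 200.1
  B: 0 + 3(200.1) = 600.3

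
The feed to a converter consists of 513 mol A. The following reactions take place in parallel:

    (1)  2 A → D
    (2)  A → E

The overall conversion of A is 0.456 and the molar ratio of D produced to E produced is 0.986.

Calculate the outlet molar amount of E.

Conversion of A: A consumed = 0.456 × 513 = 233.9 mol = 2ξ₁ + 1ξ₂.
Selectivity: 1ξ₁ / (1ξ₂) = 0.986 → ξ₁ = 0.986 ξ₂.
Substitute: (2·0.986 + 1) ξ₂ = 233.9 → ξ₂ = 78.71 mol, ξ₁ = 77.61 mol.
Outlet amounts (n = n₀ + Σ ν·ξ):
  A: 513 − 2(77.61) − 1(78.71) = 279.1
  D: 0 + 1(77.61) = 77.61
  E: 0 + 1(78.71) = 78.71

78.7 mol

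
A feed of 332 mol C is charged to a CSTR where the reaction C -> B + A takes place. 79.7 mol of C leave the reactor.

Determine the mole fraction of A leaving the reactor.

For C: n = n₀ − 1ξ → 79.7 = 332 − 1ξ, giving ξ = 252.3 mol.
Outlet amounts (n = n₀ + ν ξ):
  C: 332 − 1(252.3) = 79.7
  B: 0 + 1(252.3) = 252.3
  A: 0 + 1(252.3) = 252.3
Total out = 584.3 mol; y_A = 252.3 / 584.3 = 0.4318.

0.432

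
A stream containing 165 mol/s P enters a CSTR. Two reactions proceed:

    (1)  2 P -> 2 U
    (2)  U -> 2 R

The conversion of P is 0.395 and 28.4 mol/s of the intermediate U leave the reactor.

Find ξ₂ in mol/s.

Conversion of P: P consumed = 2ξ₁ = 0.395 × 165 → ξ₁ = 32.59 mol/s.
U balance: n_U = 0 + 2ξ₁ − 1ξ₂ = 28.4 → ξ₂ = (2·32.59 − 28.4)/1 = 36.77 mol/s.
Outlet amounts (n = n₀ + Σ ν·ξ):
  P: 165 − 2(32.59) = 99.83
  U: 0 + 2(32.59) − 1(36.77) = 28.4
  R: 0 + 2(36.77) = 73.55

ξ₂ = 36.8 mol/s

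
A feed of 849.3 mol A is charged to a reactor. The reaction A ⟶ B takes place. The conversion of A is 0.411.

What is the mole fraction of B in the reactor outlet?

0.411

A reacted = 0.411 × 849.3 = 349.1 mol; ν_A = −1, so ξ = 349.1/1 = 349.1 mol.
Outlet amounts (n = n₀ + ν ξ):
  A: 849.3 − 1(349.1) = 500.2
  B: 0 + 1(349.1) = 349.1
Total out = 849.3 mol; y_B = 349.1 / 849.3 = 0.411.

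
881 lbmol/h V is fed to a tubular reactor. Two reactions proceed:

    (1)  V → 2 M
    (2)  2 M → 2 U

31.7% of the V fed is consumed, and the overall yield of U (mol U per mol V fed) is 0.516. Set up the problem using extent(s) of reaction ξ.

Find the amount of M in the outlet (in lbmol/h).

Conversion of V: V consumed = 1ξ₁ = 0.317 × 881 → ξ₁ = 279.3 lbmol/h.
Yield of U: 2ξ₂ / 881 = 0.516 → ξ₂ = 227.3 lbmol/h.
Outlet amounts (n = n₀ + Σ ν·ξ):
  V: 881 − 1(279.3) = 601.7
  M: 0 + 2(279.3) − 2(227.3) = 104
  U: 0 + 2(227.3) = 454.6

104 lbmol/h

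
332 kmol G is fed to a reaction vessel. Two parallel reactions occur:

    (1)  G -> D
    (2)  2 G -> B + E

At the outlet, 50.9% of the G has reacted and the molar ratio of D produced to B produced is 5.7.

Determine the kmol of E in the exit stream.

Conversion of G: G consumed = 0.509 × 332 = 169 kmol = 1ξ₁ + 2ξ₂.
Selectivity: 1ξ₁ / (1ξ₂) = 5.7 → ξ₁ = 5.7 ξ₂.
Substitute: (1·5.7 + 2) ξ₂ = 169 → ξ₂ = 21.95 kmol, ξ₁ = 125.1 kmol.
Outlet amounts (n = n₀ + Σ ν·ξ):
  G: 332 − 1(125.1) − 2(21.95) = 163
  D: 0 + 1(125.1) = 125.1
  B: 0 + 1(21.95) = 21.95
  E: 0 + 1(21.95) = 21.95

21.9 kmol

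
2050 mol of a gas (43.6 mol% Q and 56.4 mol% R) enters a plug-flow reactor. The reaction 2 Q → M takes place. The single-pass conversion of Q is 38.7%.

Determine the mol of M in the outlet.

Q reacted = 0.387 × 893.8 = 345.9 mol; ν_Q = −2, so ξ = 345.9/2 = 173 mol.
Outlet amounts (n = n₀ + ν ξ):
  Q: 893.8 − 2(173) = 547.9
  M: 0 + 1(173) = 173
  R: 1156 (inert)

173 mol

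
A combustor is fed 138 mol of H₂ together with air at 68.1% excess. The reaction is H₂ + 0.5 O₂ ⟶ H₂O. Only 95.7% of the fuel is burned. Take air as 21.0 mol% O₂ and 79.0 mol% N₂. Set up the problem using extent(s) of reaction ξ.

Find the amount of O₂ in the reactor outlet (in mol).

Stoichiometric O₂ = 0.5 × 138 = 69 mol; O₂ fed = 69 × 1.681 = 116 mol.
N₂ fed = 116 × 79/21 = 436.3 mol.
Fuel reacted = 0.957 × 138 → ξ = 132.1 mol.
Outlet (n = n₀ + ν ξ):
  H₂: 138 − 1(132.1) = 5.934
  O₂: 116 − 0.5(132.1) = 49.96
  N₂: 436.3 (inert)
  H₂O: 0 + 1(132.1) = 132.1

50 mol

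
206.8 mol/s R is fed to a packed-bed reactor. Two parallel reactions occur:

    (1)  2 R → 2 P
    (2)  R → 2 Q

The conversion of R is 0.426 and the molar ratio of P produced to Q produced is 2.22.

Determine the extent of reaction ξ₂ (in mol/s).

Conversion of R: R consumed = 0.426 × 206.8 = 88.1 mol/s = 2ξ₁ + 1ξ₂.
Selectivity: 2ξ₁ / (2ξ₂) = 2.22 → ξ₁ = 2.22 ξ₂.
Substitute: (2·2.22 + 1) ξ₂ = 88.1 → ξ₂ = 16.19 mol/s, ξ₁ = 35.95 mol/s.
Outlet amounts (n = n₀ + Σ ν·ξ):
  R: 206.8 − 2(35.95) − 1(16.19) = 118.7
  P: 0 + 2(35.95) = 71.9
  Q: 0 + 2(16.19) = 32.39

ξ₂ = 16.2 mol/s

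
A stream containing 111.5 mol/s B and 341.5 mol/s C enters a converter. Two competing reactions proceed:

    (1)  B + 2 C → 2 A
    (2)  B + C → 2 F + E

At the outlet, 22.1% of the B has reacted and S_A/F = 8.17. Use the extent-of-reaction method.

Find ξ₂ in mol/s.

ξ₂ = 2.69 mol/s

Conversion of B: B consumed = 0.221 × 111.5 = 24.64 mol/s = 1ξ₁ + 1ξ₂.
Selectivity: 2ξ₁ / (2ξ₂) = 8.17 → ξ₁ = 8.17 ξ₂.
Substitute: (1·8.17 + 1) ξ₂ = 24.64 → ξ₂ = 2.687 mol/s, ξ₁ = 21.95 mol/s.
Outlet amounts (n = n₀ + Σ ν·ξ):
  B: 111.5 − 1(21.95) − 1(2.687) = 86.86
  C: 341.5 − 2(21.95) − 1(2.687) = 294.9
  A: 0 + 2(21.95) = 43.91
  F: 0 + 2(2.687) = 5.374
  E: 0 + 1(2.687) = 2.687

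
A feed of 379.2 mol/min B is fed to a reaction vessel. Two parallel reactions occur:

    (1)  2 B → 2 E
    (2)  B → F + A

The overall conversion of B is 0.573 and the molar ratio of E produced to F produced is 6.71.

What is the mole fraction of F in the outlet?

0.0692

Conversion of B: B consumed = 0.573 × 379.2 = 217.3 mol/min = 2ξ₁ + 1ξ₂.
Selectivity: 2ξ₁ / (1ξ₂) = 6.71 → ξ₁ = 3.355 ξ₂.
Substitute: (2·3.355 + 1) ξ₂ = 217.3 → ξ₂ = 28.18 mol/min, ξ₁ = 94.55 mol/min.
Outlet amounts (n = n₀ + Σ ν·ξ):
  B: 379.2 − 2(94.55) − 1(28.18) = 161.9
  E: 0 + 2(94.55) = 189.1
  F: 0 + 1(28.18) = 28.18
  A: 0 + 1(28.18) = 28.18
Total out = 407.4 mol/min; y_F = 28.18 / 407.4 = 0.06918.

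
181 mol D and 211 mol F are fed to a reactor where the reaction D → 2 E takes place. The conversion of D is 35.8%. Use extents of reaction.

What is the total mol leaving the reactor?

D reacted = 0.358 × 181 = 64.8 mol; ν_D = −1, so ξ = 64.8/1 = 64.8 mol.
Outlet amounts (n = n₀ + ν ξ):
  D: 181 − 1(64.8) = 116.2
  E: 0 + 2(64.8) = 129.6
  F: 211 (inert)
Total out = 116.2 + 129.6 + 211 = 456.8 mol.

457 mol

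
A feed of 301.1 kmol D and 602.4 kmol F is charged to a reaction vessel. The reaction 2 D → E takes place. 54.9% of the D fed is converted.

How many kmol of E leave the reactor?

D reacted = 0.549 × 301.1 = 165.3 kmol; ν_D = −2, so ξ = 165.3/2 = 82.65 kmol.
Outlet amounts (n = n₀ + ν ξ):
  D: 301.1 − 2(82.65) = 135.8
  E: 0 + 1(82.65) = 82.65
  F: 602.4 (inert)

82.7 kmol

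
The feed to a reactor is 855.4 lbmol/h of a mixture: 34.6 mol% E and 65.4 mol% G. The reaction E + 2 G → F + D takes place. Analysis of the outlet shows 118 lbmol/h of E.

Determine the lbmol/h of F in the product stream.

178 lbmol/h

For E: n = n₀ − 1ξ → 118 = 296 − 1ξ, giving ξ = 178 lbmol/h.
Outlet amounts (n = n₀ + ν ξ):
  E: 296 − 1(178) = 118
  G: 559.4 − 2(178) = 203.5
  F: 0 + 1(178) = 178
  D: 0 + 1(178) = 178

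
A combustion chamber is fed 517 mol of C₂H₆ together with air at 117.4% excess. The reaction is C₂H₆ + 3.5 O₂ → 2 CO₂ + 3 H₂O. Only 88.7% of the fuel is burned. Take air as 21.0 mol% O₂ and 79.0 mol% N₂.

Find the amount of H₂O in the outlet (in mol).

1380 mol

Stoichiometric O₂ = 3.5 × 517 = 1810 mol; O₂ fed = 1810 × 2.174 = 3934 mol.
N₂ fed = 3934 × 79/21 = 14800 mol.
Fuel reacted = 0.887 × 517 → ξ = 458.6 mol.
Outlet (n = n₀ + ν ξ):
  C₂H₆: 517 − 1(458.6) = 58.42
  O₂: 3934 − 3.5(458.6) = 2329
  N₂: 14800 (inert)
  CO₂: 0 + 2(458.6) = 917.2
  H₂O: 0 + 3(458.6) = 1376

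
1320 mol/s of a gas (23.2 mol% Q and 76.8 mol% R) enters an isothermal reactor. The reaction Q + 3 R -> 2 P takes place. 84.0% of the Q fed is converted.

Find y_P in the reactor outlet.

0.639

Q reacted = 0.84 × 306.2 = 257.2 mol/s; ν_Q = −1, so ξ = 257.2/1 = 257.2 mol/s.
Outlet amounts (n = n₀ + ν ξ):
  Q: 306.2 − 1(257.2) = 49
  R: 1014 − 3(257.2) = 242
  P: 0 + 2(257.2) = 514.5
Total out = 805.5 mol/s; y_P = 514.5 / 805.5 = 0.6387.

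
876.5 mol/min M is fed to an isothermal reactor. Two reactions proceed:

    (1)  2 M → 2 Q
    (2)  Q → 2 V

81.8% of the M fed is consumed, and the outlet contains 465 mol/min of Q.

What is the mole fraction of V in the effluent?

0.447

Conversion of M: M consumed = 2ξ₁ = 0.818 × 876.5 → ξ₁ = 358.5 mol/min.
Q balance: n_Q = 0 + 2ξ₁ − 1ξ₂ = 465 → ξ₂ = (2·358.5 − 465)/1 = 252 mol/min.
Outlet amounts (n = n₀ + Σ ν·ξ):
  M: 876.5 − 2(358.5) = 159.5
  Q: 0 + 2(358.5) − 1(252) = 465
  V: 0 + 2(252) = 504
Total out = 1128 mol/min; y_V = 504 / 1128 = 0.4466.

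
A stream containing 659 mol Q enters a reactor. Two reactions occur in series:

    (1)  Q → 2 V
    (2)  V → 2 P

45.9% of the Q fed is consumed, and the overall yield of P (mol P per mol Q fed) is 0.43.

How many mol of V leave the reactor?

463 mol

Conversion of Q: Q consumed = 1ξ₁ = 0.459 × 659 → ξ₁ = 302.5 mol.
Yield of P: 2ξ₂ / 659 = 0.43 → ξ₂ = 141.7 mol.
Outlet amounts (n = n₀ + Σ ν·ξ):
  Q: 659 − 1(302.5) = 356.5
  V: 0 + 2(302.5) − 1(141.7) = 463.3
  P: 0 + 2(141.7) = 283.4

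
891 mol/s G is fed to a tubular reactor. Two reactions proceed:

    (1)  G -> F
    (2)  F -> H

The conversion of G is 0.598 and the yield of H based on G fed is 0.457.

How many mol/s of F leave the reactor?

126 mol/s

Conversion of G: G consumed = 1ξ₁ = 0.598 × 891 → ξ₁ = 532.8 mol/s.
Yield of H: 1ξ₂ / 891 = 0.457 → ξ₂ = 407.2 mol/s.
Outlet amounts (n = n₀ + Σ ν·ξ):
  G: 891 − 1(532.8) = 358.2
  F: 0 + 1(532.8) − 1(407.2) = 125.6
  H: 0 + 1(407.2) = 407.2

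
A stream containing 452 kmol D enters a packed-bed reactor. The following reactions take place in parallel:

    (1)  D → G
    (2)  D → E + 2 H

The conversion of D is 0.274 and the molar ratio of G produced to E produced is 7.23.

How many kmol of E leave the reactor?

Conversion of D: D consumed = 0.274 × 452 = 123.8 kmol = 1ξ₁ + 1ξ₂.
Selectivity: 1ξ₁ / (1ξ₂) = 7.23 → ξ₁ = 7.23 ξ₂.
Substitute: (1·7.23 + 1) ξ₂ = 123.8 → ξ₂ = 15.05 kmol, ξ₁ = 108.8 kmol.
Outlet amounts (n = n₀ + Σ ν·ξ):
  D: 452 − 1(108.8) − 1(15.05) = 328.2
  G: 0 + 1(108.8) = 108.8
  E: 0 + 1(15.05) = 15.05
  H: 0 + 2(15.05) = 30.1

15 kmol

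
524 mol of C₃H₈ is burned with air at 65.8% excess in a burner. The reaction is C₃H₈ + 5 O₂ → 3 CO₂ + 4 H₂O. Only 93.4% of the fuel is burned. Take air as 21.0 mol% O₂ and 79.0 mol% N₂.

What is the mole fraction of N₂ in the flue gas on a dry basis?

0.828

Stoichiometric O₂ = 5 × 524 = 2620 mol; O₂ fed = 2620 × 1.658 = 4344 mol.
N₂ fed = 4344 × 79/21 = 16340 mol.
Fuel reacted = 0.934 × 524 → ξ = 489.4 mol.
Outlet (n = n₀ + ν ξ):
  C₃H₈: 524 − 1(489.4) = 34.58
  O₂: 4344 − 5(489.4) = 1897
  N₂: 16340 (inert)
  CO₂: 0 + 3(489.4) = 1468
  H₂O: 0 + 4(489.4) = 1958
Dry total = 19740 mol; y_N₂ (dry) = 16340 / 19740 = 0.8278.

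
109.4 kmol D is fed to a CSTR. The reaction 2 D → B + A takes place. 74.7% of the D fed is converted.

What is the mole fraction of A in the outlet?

D reacted = 0.747 × 109.4 = 81.72 kmol; ν_D = −2, so ξ = 81.72/2 = 40.86 kmol.
Outlet amounts (n = n₀ + ν ξ):
  D: 109.4 − 2(40.86) = 27.68
  B: 0 + 1(40.86) = 40.86
  A: 0 + 1(40.86) = 40.86
Total out = 109.4 kmol; y_A = 40.86 / 109.4 = 0.3735.

0.373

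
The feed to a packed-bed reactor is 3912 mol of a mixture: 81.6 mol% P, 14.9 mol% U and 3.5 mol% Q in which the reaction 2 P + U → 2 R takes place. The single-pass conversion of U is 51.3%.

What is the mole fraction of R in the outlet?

U reacted = 0.513 × 582.9 = 299 mol; ν_U = −1, so ξ = 299/1 = 299 mol.
Outlet amounts (n = n₀ + ν ξ):
  P: 3192 − 2(299) = 2594
  U: 582.9 − 1(299) = 283.9
  R: 0 + 2(299) = 598
  Q: 136.9 (inert)
Total out = 3613 mol; y_R = 598 / 3613 = 0.1655.

0.166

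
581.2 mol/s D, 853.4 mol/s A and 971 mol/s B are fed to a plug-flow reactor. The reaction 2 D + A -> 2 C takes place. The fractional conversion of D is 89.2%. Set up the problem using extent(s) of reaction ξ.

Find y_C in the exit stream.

0.242

D reacted = 0.892 × 581.2 = 518.4 mol/s; ν_D = −2, so ξ = 518.4/2 = 259.2 mol/s.
Outlet amounts (n = n₀ + ν ξ):
  D: 581.2 − 2(259.2) = 62.77
  A: 853.4 − 1(259.2) = 594.2
  C: 0 + 2(259.2) = 518.4
  B: 971 (inert)
Total out = 2146 mol/s; y_C = 518.4 / 2146 = 0.2415.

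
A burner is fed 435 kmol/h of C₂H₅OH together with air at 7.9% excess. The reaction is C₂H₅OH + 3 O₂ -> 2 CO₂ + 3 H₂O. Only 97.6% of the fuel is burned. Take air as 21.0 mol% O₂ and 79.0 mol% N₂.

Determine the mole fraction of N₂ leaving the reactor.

0.7

Stoichiometric O₂ = 3 × 435 = 1305 kmol/h; O₂ fed = 1305 × 1.079 = 1408 kmol/h.
N₂ fed = 1408 × 79/21 = 5297 kmol/h.
Fuel reacted = 0.976 × 435 → ξ = 424.6 kmol/h.
Outlet (n = n₀ + ν ξ):
  C₂H₅OH: 435 − 1(424.6) = 10.44
  O₂: 1408 − 3(424.6) = 134.4
  N₂: 5297 (inert)
  CO₂: 0 + 2(424.6) = 849.1
  H₂O: 0 + 3(424.6) = 1274
Total out = 7565 kmol/h; y_N₂ = 5297 / 7565 = 0.7002.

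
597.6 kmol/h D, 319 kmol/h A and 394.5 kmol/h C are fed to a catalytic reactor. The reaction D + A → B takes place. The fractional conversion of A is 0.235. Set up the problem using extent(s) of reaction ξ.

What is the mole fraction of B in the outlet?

0.0606

A reacted = 0.235 × 319 = 74.96 kmol/h; ν_A = −1, so ξ = 74.96/1 = 74.96 kmol/h.
Outlet amounts (n = n₀ + ν ξ):
  D: 597.6 − 1(74.96) = 522.6
  A: 319 − 1(74.96) = 244
  B: 0 + 1(74.96) = 74.96
  C: 394.5 (inert)
Total out = 1236 kmol/h; y_B = 74.96 / 1236 = 0.06064.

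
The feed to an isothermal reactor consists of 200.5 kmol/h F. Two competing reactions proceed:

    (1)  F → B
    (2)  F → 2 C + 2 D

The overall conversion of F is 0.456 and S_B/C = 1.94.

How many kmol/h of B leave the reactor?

72.7 kmol/h

Conversion of F: F consumed = 0.456 × 200.5 = 91.43 kmol/h = 1ξ₁ + 1ξ₂.
Selectivity: 1ξ₁ / (2ξ₂) = 1.94 → ξ₁ = 3.88 ξ₂.
Substitute: (1·3.88 + 1) ξ₂ = 91.43 → ξ₂ = 18.74 kmol/h, ξ₁ = 72.69 kmol/h.
Outlet amounts (n = n₀ + Σ ν·ξ):
  F: 200.5 − 1(72.69) − 1(18.74) = 109.1
  B: 0 + 1(72.69) = 72.69
  C: 0 + 2(18.74) = 37.47
  D: 0 + 2(18.74) = 37.47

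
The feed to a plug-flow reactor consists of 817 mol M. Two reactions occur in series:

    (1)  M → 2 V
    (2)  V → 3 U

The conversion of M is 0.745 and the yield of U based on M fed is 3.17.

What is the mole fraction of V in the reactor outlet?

0.112

Conversion of M: M consumed = 1ξ₁ = 0.745 × 817 → ξ₁ = 608.7 mol.
Yield of U: 3ξ₂ / 817 = 3.17 → ξ₂ = 863.3 mol.
Outlet amounts (n = n₀ + Σ ν·ξ):
  M: 817 − 1(608.7) = 208.3
  V: 0 + 2(608.7) − 1(863.3) = 354
  U: 0 + 3(863.3) = 2590
Total out = 3152 mol; y_V = 354 / 3152 = 0.1123.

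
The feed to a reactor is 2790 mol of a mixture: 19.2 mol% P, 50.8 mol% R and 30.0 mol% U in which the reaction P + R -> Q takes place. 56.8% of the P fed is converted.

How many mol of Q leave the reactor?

P reacted = 0.568 × 535.7 = 304.3 mol; ν_P = −1, so ξ = 304.3/1 = 304.3 mol.
Outlet amounts (n = n₀ + ν ξ):
  P: 535.7 − 1(304.3) = 231.4
  R: 1417 − 1(304.3) = 1113
  Q: 0 + 1(304.3) = 304.3
  U: 837 (inert)

304 mol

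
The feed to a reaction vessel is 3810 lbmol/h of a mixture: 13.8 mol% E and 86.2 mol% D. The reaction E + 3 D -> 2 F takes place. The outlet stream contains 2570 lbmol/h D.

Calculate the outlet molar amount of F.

For D: n = n₀ − 3ξ → 2570 = 3284 − 3ξ, giving ξ = 238.1 lbmol/h.
Outlet amounts (n = n₀ + ν ξ):
  E: 525.8 − 1(238.1) = 287.7
  D: 3284 − 3(238.1) = 2570
  F: 0 + 2(238.1) = 476.1

476 lbmol/h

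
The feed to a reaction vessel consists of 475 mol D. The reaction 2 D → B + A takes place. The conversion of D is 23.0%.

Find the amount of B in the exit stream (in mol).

D reacted = 0.23 × 475 = 109.2 mol; ν_D = −2, so ξ = 109.2/2 = 54.62 mol.
Outlet amounts (n = n₀ + ν ξ):
  D: 475 − 2(54.62) = 365.8
  B: 0 + 1(54.62) = 54.62
  A: 0 + 1(54.62) = 54.62

54.6 mol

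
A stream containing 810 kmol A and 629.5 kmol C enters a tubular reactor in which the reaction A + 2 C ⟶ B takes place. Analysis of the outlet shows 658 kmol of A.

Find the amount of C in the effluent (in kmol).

For A: n = n₀ − 1ξ → 658 = 810 − 1ξ, giving ξ = 152 kmol.
Outlet amounts (n = n₀ + ν ξ):
  A: 810 − 1(152) = 658
  C: 629.5 − 2(152) = 325.5
  B: 0 + 1(152) = 152

326 kmol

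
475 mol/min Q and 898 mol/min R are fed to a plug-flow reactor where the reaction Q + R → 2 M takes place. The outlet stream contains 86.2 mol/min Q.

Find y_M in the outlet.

0.566

For Q: n = n₀ − 1ξ → 86.2 = 475 − 1ξ, giving ξ = 388.8 mol/min.
Outlet amounts (n = n₀ + ν ξ):
  Q: 475 − 1(388.8) = 86.2
  R: 898 − 1(388.8) = 509.2
  M: 0 + 2(388.8) = 777.6
Total out = 1373 mol/min; y_M = 777.6 / 1373 = 0.5664.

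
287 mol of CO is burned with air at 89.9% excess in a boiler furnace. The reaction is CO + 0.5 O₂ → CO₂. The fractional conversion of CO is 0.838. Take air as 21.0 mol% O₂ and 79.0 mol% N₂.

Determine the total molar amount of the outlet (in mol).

Stoichiometric O₂ = 0.5 × 287 = 143.5 mol; O₂ fed = 143.5 × 1.899 = 272.5 mol.
N₂ fed = 272.5 × 79/21 = 1025 mol.
Fuel reacted = 0.838 × 287 → ξ = 240.5 mol.
Outlet (n = n₀ + ν ξ):
  CO: 287 − 1(240.5) = 46.49
  O₂: 272.5 − 0.5(240.5) = 152.3
  N₂: 1025 (inert)
  CO₂: 0 + 1(240.5) = 240.5
Total out = 46.49 + 152.3 + 1025 + 240.5 = 1464 mol.

1460 mol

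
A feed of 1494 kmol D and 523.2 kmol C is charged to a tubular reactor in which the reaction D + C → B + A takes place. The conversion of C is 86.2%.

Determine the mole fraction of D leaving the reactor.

C reacted = 0.862 × 523.2 = 451 kmol; ν_C = −1, so ξ = 451/1 = 451 kmol.
Outlet amounts (n = n₀ + ν ξ):
  D: 1494 − 1(451) = 1043
  C: 523.2 − 1(451) = 72.2
  B: 0 + 1(451) = 451
  A: 0 + 1(451) = 451
Total out = 2017 kmol; y_D = 1043 / 2017 = 0.5171.

0.517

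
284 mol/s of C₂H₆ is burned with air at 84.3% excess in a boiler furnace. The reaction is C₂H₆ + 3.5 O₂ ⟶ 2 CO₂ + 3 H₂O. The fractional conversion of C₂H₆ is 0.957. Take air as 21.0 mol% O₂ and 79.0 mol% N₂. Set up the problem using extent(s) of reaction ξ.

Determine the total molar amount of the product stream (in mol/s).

Stoichiometric O₂ = 3.5 × 284 = 994 mol/s; O₂ fed = 994 × 1.843 = 1832 mol/s.
N₂ fed = 1832 × 79/21 = 6892 mol/s.
Fuel reacted = 0.957 × 284 → ξ = 271.8 mol/s.
Outlet (n = n₀ + ν ξ):
  C₂H₆: 284 − 1(271.8) = 12.21
  O₂: 1832 − 3.5(271.8) = 880.7
  N₂: 6892 (inert)
  CO₂: 0 + 2(271.8) = 543.6
  H₂O: 0 + 3(271.8) = 815.4
Total out = 12.21 + 880.7 + 6892 + 543.6 + 815.4 = 9143 mol/s.

9140 mol/s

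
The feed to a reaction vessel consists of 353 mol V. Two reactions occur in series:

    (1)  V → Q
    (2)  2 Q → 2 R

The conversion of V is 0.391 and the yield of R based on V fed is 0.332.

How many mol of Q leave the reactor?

Conversion of V: V consumed = 1ξ₁ = 0.391 × 353 → ξ₁ = 138 mol.
Yield of R: 2ξ₂ / 353 = 0.332 → ξ₂ = 58.6 mol.
Outlet amounts (n = n₀ + Σ ν·ξ):
  V: 353 − 1(138) = 215
  Q: 0 + 1(138) − 2(58.6) = 20.83
  R: 0 + 2(58.6) = 117.2

20.8 mol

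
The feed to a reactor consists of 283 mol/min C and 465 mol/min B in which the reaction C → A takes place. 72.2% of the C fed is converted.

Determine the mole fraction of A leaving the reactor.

C reacted = 0.722 × 283 = 204.3 mol/min; ν_C = −1, so ξ = 204.3/1 = 204.3 mol/min.
Outlet amounts (n = n₀ + ν ξ):
  C: 283 − 1(204.3) = 78.67
  A: 0 + 1(204.3) = 204.3
  B: 465 (inert)
Total out = 748 mol/min; y_A = 204.3 / 748 = 0.2732.

0.273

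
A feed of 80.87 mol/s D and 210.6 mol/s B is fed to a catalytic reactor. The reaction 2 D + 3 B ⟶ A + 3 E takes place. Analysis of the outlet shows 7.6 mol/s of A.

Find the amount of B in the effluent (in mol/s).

188 mol/s

For A: n = n₀ + 1ξ → 7.6 = 0 + 1ξ, giving ξ = 7.6 mol/s.
Outlet amounts (n = n₀ + ν ξ):
  D: 80.87 − 2(7.6) = 65.67
  B: 210.6 − 3(7.6) = 187.8
  A: 0 + 1(7.6) = 7.6
  E: 0 + 3(7.6) = 22.8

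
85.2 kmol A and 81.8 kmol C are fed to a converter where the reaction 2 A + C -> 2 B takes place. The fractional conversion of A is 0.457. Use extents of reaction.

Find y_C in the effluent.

A reacted = 0.457 × 85.2 = 38.94 kmol; ν_A = −2, so ξ = 38.94/2 = 19.47 kmol.
Outlet amounts (n = n₀ + ν ξ):
  A: 85.2 − 2(19.47) = 46.26
  C: 81.8 − 1(19.47) = 62.33
  B: 0 + 2(19.47) = 38.94
Total out = 147.5 kmol; y_C = 62.33 / 147.5 = 0.4225.

0.422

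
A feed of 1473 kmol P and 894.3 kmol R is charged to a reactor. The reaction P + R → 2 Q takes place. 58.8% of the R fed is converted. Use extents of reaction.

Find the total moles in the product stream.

R reacted = 0.588 × 894.3 = 525.8 kmol; ν_R = −1, so ξ = 525.8/1 = 525.8 kmol.
Outlet amounts (n = n₀ + ν ξ):
  P: 1473 − 1(525.8) = 947.2
  R: 894.3 − 1(525.8) = 368.5
  Q: 0 + 2(525.8) = 1052
Total out = 947.2 + 368.5 + 1052 = 2367 kmol.

2370 kmol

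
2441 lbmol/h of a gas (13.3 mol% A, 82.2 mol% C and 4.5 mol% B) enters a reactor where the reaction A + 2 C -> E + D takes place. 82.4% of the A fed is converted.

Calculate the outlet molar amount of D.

A reacted = 0.824 × 324.7 = 267.5 lbmol/h; ν_A = −1, so ξ = 267.5/1 = 267.5 lbmol/h.
Outlet amounts (n = n₀ + ν ξ):
  A: 324.7 − 1(267.5) = 57.14
  C: 2007 − 2(267.5) = 1471
  E: 0 + 1(267.5) = 267.5
  D: 0 + 1(267.5) = 267.5
  B: 109.8 (inert)

268 lbmol/h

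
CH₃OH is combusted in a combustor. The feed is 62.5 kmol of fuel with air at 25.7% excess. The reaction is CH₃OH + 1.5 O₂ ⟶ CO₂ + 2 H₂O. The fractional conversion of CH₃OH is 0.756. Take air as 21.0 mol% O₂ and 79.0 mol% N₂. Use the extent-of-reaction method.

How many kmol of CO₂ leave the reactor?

Stoichiometric O₂ = 1.5 × 62.5 = 93.75 kmol; O₂ fed = 93.75 × 1.257 = 117.8 kmol.
N₂ fed = 117.8 × 79/21 = 443.3 kmol.
Fuel reacted = 0.756 × 62.5 → ξ = 47.25 kmol.
Outlet (n = n₀ + ν ξ):
  CH₃OH: 62.5 − 1(47.25) = 15.25
  O₂: 117.8 − 1.5(47.25) = 46.97
  N₂: 443.3 (inert)
  CO₂: 0 + 1(47.25) = 47.25
  H₂O: 0 + 2(47.25) = 94.5

47.2 kmol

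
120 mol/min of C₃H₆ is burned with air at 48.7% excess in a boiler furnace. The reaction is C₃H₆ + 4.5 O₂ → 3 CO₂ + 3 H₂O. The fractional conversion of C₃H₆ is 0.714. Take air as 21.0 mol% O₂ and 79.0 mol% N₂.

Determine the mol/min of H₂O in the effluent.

257 mol/min

Stoichiometric O₂ = 4.5 × 120 = 540 mol/min; O₂ fed = 540 × 1.487 = 803 mol/min.
N₂ fed = 803 × 79/21 = 3021 mol/min.
Fuel reacted = 0.714 × 120 → ξ = 85.68 mol/min.
Outlet (n = n₀ + ν ξ):
  C₃H₆: 120 − 1(85.68) = 34.32
  O₂: 803 − 4.5(85.68) = 417.4
  N₂: 3021 (inert)
  CO₂: 0 + 3(85.68) = 257
  H₂O: 0 + 3(85.68) = 257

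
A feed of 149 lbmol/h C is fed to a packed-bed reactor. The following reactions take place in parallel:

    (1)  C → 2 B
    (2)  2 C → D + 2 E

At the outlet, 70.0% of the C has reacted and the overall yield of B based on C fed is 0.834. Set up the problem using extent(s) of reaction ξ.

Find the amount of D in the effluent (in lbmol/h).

21.1 lbmol/h

Yield of B: 2ξ₁ / 149 = 0.834 → ξ₁ = 62.13 lbmol/h.
Conversion of C: 1ξ₁ + 2ξ₂ = 0.7 × 149 = 104.3 → ξ₂ = 21.08 lbmol/h.
Outlet amounts (n = n₀ + Σ ν·ξ):
  C: 149 − 1(62.13) − 2(21.08) = 44.7
  B: 0 + 2(62.13) = 124.3
  D: 0 + 1(21.08) = 21.08
  E: 0 + 2(21.08) = 42.17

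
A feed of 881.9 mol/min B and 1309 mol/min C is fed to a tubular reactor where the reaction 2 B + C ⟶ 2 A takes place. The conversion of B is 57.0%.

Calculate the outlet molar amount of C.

1060 mol/min

B reacted = 0.57 × 881.9 = 502.7 mol/min; ν_B = −2, so ξ = 502.7/2 = 251.3 mol/min.
Outlet amounts (n = n₀ + ν ξ):
  B: 881.9 − 2(251.3) = 379.2
  C: 1309 − 1(251.3) = 1058
  A: 0 + 2(251.3) = 502.7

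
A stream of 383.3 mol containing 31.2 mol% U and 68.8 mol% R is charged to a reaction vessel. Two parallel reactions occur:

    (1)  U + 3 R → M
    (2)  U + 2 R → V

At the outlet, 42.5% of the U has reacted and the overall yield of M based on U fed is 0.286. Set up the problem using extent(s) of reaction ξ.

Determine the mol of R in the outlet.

Yield of M: 1ξ₁ / 119.6 = 0.286 → ξ₁ = 34.2 mol.
Conversion of U: 1ξ₁ + 1ξ₂ = 0.425 × 119.6 = 50.83 → ξ₂ = 16.62 mol.
Outlet amounts (n = n₀ + Σ ν·ξ):
  U: 119.6 − 1(34.2) − 1(16.62) = 68.76
  R: 263.7 − 3(34.2) − 2(16.62) = 127.9
  M: 0 + 1(34.2) = 34.2
  V: 0 + 1(16.62) = 16.62

128 mol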